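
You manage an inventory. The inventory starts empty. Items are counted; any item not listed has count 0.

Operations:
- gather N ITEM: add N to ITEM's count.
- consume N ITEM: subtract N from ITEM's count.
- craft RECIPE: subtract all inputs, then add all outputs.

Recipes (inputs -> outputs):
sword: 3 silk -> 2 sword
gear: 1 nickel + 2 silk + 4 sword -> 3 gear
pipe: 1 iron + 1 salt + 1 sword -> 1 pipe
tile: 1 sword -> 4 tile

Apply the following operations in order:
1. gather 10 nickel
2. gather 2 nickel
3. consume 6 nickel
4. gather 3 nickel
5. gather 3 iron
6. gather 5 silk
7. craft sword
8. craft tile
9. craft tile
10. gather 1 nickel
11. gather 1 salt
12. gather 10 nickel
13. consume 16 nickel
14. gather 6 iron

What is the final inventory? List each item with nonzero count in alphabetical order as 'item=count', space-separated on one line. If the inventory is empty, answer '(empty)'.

Answer: iron=9 nickel=4 salt=1 silk=2 tile=8

Derivation:
After 1 (gather 10 nickel): nickel=10
After 2 (gather 2 nickel): nickel=12
After 3 (consume 6 nickel): nickel=6
After 4 (gather 3 nickel): nickel=9
After 5 (gather 3 iron): iron=3 nickel=9
After 6 (gather 5 silk): iron=3 nickel=9 silk=5
After 7 (craft sword): iron=3 nickel=9 silk=2 sword=2
After 8 (craft tile): iron=3 nickel=9 silk=2 sword=1 tile=4
After 9 (craft tile): iron=3 nickel=9 silk=2 tile=8
After 10 (gather 1 nickel): iron=3 nickel=10 silk=2 tile=8
After 11 (gather 1 salt): iron=3 nickel=10 salt=1 silk=2 tile=8
After 12 (gather 10 nickel): iron=3 nickel=20 salt=1 silk=2 tile=8
After 13 (consume 16 nickel): iron=3 nickel=4 salt=1 silk=2 tile=8
After 14 (gather 6 iron): iron=9 nickel=4 salt=1 silk=2 tile=8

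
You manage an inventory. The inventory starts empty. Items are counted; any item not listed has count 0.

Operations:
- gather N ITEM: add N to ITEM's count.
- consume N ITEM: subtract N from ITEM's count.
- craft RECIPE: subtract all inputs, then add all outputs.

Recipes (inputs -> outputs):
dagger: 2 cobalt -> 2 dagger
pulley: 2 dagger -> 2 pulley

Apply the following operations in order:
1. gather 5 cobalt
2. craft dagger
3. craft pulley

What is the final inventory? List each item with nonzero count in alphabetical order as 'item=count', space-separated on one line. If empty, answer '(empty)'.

Answer: cobalt=3 pulley=2

Derivation:
After 1 (gather 5 cobalt): cobalt=5
After 2 (craft dagger): cobalt=3 dagger=2
After 3 (craft pulley): cobalt=3 pulley=2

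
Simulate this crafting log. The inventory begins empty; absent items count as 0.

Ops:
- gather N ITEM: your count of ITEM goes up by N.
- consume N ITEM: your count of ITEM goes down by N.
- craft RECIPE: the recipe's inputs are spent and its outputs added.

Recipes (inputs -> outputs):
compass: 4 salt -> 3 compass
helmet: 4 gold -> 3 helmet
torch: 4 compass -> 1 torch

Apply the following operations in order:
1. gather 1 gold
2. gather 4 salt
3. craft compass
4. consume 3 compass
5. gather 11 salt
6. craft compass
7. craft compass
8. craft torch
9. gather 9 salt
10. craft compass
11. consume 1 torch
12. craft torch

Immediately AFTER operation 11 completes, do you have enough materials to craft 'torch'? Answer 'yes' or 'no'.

After 1 (gather 1 gold): gold=1
After 2 (gather 4 salt): gold=1 salt=4
After 3 (craft compass): compass=3 gold=1
After 4 (consume 3 compass): gold=1
After 5 (gather 11 salt): gold=1 salt=11
After 6 (craft compass): compass=3 gold=1 salt=7
After 7 (craft compass): compass=6 gold=1 salt=3
After 8 (craft torch): compass=2 gold=1 salt=3 torch=1
After 9 (gather 9 salt): compass=2 gold=1 salt=12 torch=1
After 10 (craft compass): compass=5 gold=1 salt=8 torch=1
After 11 (consume 1 torch): compass=5 gold=1 salt=8

Answer: yes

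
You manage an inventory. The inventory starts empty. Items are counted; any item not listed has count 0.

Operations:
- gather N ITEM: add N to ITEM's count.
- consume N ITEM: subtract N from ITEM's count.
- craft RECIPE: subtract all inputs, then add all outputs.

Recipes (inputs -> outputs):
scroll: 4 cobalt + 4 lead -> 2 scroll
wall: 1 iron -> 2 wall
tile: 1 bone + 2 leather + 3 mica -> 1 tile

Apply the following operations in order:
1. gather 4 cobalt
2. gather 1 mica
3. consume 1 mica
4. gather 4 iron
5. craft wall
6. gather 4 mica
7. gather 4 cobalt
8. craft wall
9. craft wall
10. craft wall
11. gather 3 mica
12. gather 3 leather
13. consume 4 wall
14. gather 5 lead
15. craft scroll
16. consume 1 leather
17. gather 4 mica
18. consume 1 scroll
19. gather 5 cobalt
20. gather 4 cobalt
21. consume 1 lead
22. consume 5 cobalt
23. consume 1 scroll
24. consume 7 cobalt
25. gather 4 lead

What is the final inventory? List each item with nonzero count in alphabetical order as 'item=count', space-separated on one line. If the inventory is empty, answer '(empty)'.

After 1 (gather 4 cobalt): cobalt=4
After 2 (gather 1 mica): cobalt=4 mica=1
After 3 (consume 1 mica): cobalt=4
After 4 (gather 4 iron): cobalt=4 iron=4
After 5 (craft wall): cobalt=4 iron=3 wall=2
After 6 (gather 4 mica): cobalt=4 iron=3 mica=4 wall=2
After 7 (gather 4 cobalt): cobalt=8 iron=3 mica=4 wall=2
After 8 (craft wall): cobalt=8 iron=2 mica=4 wall=4
After 9 (craft wall): cobalt=8 iron=1 mica=4 wall=6
After 10 (craft wall): cobalt=8 mica=4 wall=8
After 11 (gather 3 mica): cobalt=8 mica=7 wall=8
After 12 (gather 3 leather): cobalt=8 leather=3 mica=7 wall=8
After 13 (consume 4 wall): cobalt=8 leather=3 mica=7 wall=4
After 14 (gather 5 lead): cobalt=8 lead=5 leather=3 mica=7 wall=4
After 15 (craft scroll): cobalt=4 lead=1 leather=3 mica=7 scroll=2 wall=4
After 16 (consume 1 leather): cobalt=4 lead=1 leather=2 mica=7 scroll=2 wall=4
After 17 (gather 4 mica): cobalt=4 lead=1 leather=2 mica=11 scroll=2 wall=4
After 18 (consume 1 scroll): cobalt=4 lead=1 leather=2 mica=11 scroll=1 wall=4
After 19 (gather 5 cobalt): cobalt=9 lead=1 leather=2 mica=11 scroll=1 wall=4
After 20 (gather 4 cobalt): cobalt=13 lead=1 leather=2 mica=11 scroll=1 wall=4
After 21 (consume 1 lead): cobalt=13 leather=2 mica=11 scroll=1 wall=4
After 22 (consume 5 cobalt): cobalt=8 leather=2 mica=11 scroll=1 wall=4
After 23 (consume 1 scroll): cobalt=8 leather=2 mica=11 wall=4
After 24 (consume 7 cobalt): cobalt=1 leather=2 mica=11 wall=4
After 25 (gather 4 lead): cobalt=1 lead=4 leather=2 mica=11 wall=4

Answer: cobalt=1 lead=4 leather=2 mica=11 wall=4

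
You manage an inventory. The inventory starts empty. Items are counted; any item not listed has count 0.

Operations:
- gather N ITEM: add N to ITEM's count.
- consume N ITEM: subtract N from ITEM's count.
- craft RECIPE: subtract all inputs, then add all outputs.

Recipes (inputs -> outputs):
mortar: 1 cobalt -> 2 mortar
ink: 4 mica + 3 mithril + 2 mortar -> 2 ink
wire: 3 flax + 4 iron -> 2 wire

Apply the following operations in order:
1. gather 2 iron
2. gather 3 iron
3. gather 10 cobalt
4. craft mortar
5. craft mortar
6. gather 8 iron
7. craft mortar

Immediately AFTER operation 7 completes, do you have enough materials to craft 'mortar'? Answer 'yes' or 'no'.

After 1 (gather 2 iron): iron=2
After 2 (gather 3 iron): iron=5
After 3 (gather 10 cobalt): cobalt=10 iron=5
After 4 (craft mortar): cobalt=9 iron=5 mortar=2
After 5 (craft mortar): cobalt=8 iron=5 mortar=4
After 6 (gather 8 iron): cobalt=8 iron=13 mortar=4
After 7 (craft mortar): cobalt=7 iron=13 mortar=6

Answer: yes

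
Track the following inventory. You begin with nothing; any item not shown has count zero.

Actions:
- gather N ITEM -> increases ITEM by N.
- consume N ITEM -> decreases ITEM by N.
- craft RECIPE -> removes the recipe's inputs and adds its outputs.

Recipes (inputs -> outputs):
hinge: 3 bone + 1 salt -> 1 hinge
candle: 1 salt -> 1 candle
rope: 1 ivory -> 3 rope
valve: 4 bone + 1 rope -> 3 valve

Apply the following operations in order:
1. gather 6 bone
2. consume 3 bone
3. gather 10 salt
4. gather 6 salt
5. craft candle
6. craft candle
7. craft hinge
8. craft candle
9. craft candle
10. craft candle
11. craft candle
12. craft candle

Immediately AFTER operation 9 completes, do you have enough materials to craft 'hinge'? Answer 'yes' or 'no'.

Answer: no

Derivation:
After 1 (gather 6 bone): bone=6
After 2 (consume 3 bone): bone=3
After 3 (gather 10 salt): bone=3 salt=10
After 4 (gather 6 salt): bone=3 salt=16
After 5 (craft candle): bone=3 candle=1 salt=15
After 6 (craft candle): bone=3 candle=2 salt=14
After 7 (craft hinge): candle=2 hinge=1 salt=13
After 8 (craft candle): candle=3 hinge=1 salt=12
After 9 (craft candle): candle=4 hinge=1 salt=11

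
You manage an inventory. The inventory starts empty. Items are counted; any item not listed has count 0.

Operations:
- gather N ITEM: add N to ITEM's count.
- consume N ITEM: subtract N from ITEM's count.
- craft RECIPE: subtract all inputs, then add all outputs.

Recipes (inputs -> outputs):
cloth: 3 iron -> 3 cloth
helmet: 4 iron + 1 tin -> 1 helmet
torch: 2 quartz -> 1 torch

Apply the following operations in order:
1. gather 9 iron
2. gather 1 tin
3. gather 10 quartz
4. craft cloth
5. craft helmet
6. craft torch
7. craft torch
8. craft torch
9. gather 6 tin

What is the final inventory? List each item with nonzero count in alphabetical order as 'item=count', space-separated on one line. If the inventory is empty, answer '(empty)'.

After 1 (gather 9 iron): iron=9
After 2 (gather 1 tin): iron=9 tin=1
After 3 (gather 10 quartz): iron=9 quartz=10 tin=1
After 4 (craft cloth): cloth=3 iron=6 quartz=10 tin=1
After 5 (craft helmet): cloth=3 helmet=1 iron=2 quartz=10
After 6 (craft torch): cloth=3 helmet=1 iron=2 quartz=8 torch=1
After 7 (craft torch): cloth=3 helmet=1 iron=2 quartz=6 torch=2
After 8 (craft torch): cloth=3 helmet=1 iron=2 quartz=4 torch=3
After 9 (gather 6 tin): cloth=3 helmet=1 iron=2 quartz=4 tin=6 torch=3

Answer: cloth=3 helmet=1 iron=2 quartz=4 tin=6 torch=3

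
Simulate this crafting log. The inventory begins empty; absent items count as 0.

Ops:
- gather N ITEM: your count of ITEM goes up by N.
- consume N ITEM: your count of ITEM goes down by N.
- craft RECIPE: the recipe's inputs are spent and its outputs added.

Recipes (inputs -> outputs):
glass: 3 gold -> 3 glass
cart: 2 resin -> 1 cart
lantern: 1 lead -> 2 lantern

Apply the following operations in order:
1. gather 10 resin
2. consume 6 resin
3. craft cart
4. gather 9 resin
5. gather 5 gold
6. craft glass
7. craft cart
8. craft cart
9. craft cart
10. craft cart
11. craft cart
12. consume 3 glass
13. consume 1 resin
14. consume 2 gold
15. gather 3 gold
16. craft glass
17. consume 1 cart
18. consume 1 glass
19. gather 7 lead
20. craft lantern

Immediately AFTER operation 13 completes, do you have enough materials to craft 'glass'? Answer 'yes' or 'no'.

After 1 (gather 10 resin): resin=10
After 2 (consume 6 resin): resin=4
After 3 (craft cart): cart=1 resin=2
After 4 (gather 9 resin): cart=1 resin=11
After 5 (gather 5 gold): cart=1 gold=5 resin=11
After 6 (craft glass): cart=1 glass=3 gold=2 resin=11
After 7 (craft cart): cart=2 glass=3 gold=2 resin=9
After 8 (craft cart): cart=3 glass=3 gold=2 resin=7
After 9 (craft cart): cart=4 glass=3 gold=2 resin=5
After 10 (craft cart): cart=5 glass=3 gold=2 resin=3
After 11 (craft cart): cart=6 glass=3 gold=2 resin=1
After 12 (consume 3 glass): cart=6 gold=2 resin=1
After 13 (consume 1 resin): cart=6 gold=2

Answer: no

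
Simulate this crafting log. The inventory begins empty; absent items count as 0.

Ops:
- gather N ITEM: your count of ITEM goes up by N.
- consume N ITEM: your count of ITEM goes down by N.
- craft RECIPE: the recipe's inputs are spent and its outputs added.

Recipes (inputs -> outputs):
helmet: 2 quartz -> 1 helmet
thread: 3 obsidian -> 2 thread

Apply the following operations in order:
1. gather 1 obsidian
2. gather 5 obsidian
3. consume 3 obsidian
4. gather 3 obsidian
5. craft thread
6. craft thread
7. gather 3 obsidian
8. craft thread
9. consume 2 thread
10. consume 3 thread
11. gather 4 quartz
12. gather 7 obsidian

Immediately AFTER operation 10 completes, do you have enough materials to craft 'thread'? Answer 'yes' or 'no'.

Answer: no

Derivation:
After 1 (gather 1 obsidian): obsidian=1
After 2 (gather 5 obsidian): obsidian=6
After 3 (consume 3 obsidian): obsidian=3
After 4 (gather 3 obsidian): obsidian=6
After 5 (craft thread): obsidian=3 thread=2
After 6 (craft thread): thread=4
After 7 (gather 3 obsidian): obsidian=3 thread=4
After 8 (craft thread): thread=6
After 9 (consume 2 thread): thread=4
After 10 (consume 3 thread): thread=1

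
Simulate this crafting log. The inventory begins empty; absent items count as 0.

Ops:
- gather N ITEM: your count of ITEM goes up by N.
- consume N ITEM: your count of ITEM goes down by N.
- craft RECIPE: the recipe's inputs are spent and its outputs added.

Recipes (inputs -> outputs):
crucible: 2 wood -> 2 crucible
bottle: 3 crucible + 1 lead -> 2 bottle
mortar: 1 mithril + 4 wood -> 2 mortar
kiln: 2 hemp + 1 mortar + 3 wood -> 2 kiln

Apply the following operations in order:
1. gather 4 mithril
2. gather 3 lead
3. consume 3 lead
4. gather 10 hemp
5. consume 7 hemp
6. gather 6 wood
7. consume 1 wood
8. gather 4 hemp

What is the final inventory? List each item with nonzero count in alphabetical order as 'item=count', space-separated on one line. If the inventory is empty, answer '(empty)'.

Answer: hemp=7 mithril=4 wood=5

Derivation:
After 1 (gather 4 mithril): mithril=4
After 2 (gather 3 lead): lead=3 mithril=4
After 3 (consume 3 lead): mithril=4
After 4 (gather 10 hemp): hemp=10 mithril=4
After 5 (consume 7 hemp): hemp=3 mithril=4
After 6 (gather 6 wood): hemp=3 mithril=4 wood=6
After 7 (consume 1 wood): hemp=3 mithril=4 wood=5
After 8 (gather 4 hemp): hemp=7 mithril=4 wood=5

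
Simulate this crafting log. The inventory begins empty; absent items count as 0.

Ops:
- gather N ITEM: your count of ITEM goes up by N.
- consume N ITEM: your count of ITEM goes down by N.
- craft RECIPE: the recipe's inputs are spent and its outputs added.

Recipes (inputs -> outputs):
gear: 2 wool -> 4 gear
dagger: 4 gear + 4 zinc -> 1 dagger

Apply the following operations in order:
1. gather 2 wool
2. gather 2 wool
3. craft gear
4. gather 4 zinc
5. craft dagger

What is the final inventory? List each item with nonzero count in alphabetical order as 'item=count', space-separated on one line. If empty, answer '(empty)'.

After 1 (gather 2 wool): wool=2
After 2 (gather 2 wool): wool=4
After 3 (craft gear): gear=4 wool=2
After 4 (gather 4 zinc): gear=4 wool=2 zinc=4
After 5 (craft dagger): dagger=1 wool=2

Answer: dagger=1 wool=2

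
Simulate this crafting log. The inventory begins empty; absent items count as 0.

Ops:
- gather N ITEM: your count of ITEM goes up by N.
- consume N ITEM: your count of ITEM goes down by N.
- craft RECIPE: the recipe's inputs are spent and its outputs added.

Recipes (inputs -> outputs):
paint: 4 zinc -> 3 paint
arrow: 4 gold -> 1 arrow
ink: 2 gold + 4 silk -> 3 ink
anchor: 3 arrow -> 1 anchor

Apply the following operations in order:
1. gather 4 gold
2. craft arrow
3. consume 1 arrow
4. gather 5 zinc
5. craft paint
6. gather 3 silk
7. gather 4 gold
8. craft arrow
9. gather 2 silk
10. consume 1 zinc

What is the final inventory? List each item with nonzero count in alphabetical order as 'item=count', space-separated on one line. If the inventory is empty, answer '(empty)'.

After 1 (gather 4 gold): gold=4
After 2 (craft arrow): arrow=1
After 3 (consume 1 arrow): (empty)
After 4 (gather 5 zinc): zinc=5
After 5 (craft paint): paint=3 zinc=1
After 6 (gather 3 silk): paint=3 silk=3 zinc=1
After 7 (gather 4 gold): gold=4 paint=3 silk=3 zinc=1
After 8 (craft arrow): arrow=1 paint=3 silk=3 zinc=1
After 9 (gather 2 silk): arrow=1 paint=3 silk=5 zinc=1
After 10 (consume 1 zinc): arrow=1 paint=3 silk=5

Answer: arrow=1 paint=3 silk=5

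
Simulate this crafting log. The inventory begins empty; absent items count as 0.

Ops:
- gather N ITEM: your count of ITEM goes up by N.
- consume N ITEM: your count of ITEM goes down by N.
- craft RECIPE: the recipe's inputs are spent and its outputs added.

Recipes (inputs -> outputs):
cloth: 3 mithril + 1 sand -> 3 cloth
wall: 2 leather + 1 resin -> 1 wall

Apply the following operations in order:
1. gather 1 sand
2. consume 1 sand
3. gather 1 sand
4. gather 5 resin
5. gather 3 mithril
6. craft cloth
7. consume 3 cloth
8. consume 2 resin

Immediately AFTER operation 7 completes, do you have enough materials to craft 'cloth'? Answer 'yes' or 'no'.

After 1 (gather 1 sand): sand=1
After 2 (consume 1 sand): (empty)
After 3 (gather 1 sand): sand=1
After 4 (gather 5 resin): resin=5 sand=1
After 5 (gather 3 mithril): mithril=3 resin=5 sand=1
After 6 (craft cloth): cloth=3 resin=5
After 7 (consume 3 cloth): resin=5

Answer: no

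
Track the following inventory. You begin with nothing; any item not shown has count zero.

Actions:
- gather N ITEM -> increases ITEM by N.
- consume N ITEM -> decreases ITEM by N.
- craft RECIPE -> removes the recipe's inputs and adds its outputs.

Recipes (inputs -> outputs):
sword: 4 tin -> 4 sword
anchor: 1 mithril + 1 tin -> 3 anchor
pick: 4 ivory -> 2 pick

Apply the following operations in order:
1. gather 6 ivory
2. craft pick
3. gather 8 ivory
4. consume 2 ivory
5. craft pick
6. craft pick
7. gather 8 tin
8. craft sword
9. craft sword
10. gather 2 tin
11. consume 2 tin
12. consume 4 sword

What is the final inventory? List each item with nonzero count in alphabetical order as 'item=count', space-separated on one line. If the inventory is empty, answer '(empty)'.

Answer: pick=6 sword=4

Derivation:
After 1 (gather 6 ivory): ivory=6
After 2 (craft pick): ivory=2 pick=2
After 3 (gather 8 ivory): ivory=10 pick=2
After 4 (consume 2 ivory): ivory=8 pick=2
After 5 (craft pick): ivory=4 pick=4
After 6 (craft pick): pick=6
After 7 (gather 8 tin): pick=6 tin=8
After 8 (craft sword): pick=6 sword=4 tin=4
After 9 (craft sword): pick=6 sword=8
After 10 (gather 2 tin): pick=6 sword=8 tin=2
After 11 (consume 2 tin): pick=6 sword=8
After 12 (consume 4 sword): pick=6 sword=4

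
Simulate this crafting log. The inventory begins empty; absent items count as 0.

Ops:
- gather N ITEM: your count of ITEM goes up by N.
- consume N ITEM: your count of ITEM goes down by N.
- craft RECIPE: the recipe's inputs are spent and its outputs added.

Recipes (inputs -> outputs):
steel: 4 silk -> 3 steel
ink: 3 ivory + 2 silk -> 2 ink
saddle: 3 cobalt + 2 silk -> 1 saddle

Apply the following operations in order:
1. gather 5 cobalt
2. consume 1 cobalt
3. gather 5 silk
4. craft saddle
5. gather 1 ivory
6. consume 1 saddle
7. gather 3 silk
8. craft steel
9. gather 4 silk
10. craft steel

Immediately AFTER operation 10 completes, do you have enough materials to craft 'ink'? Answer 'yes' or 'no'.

After 1 (gather 5 cobalt): cobalt=5
After 2 (consume 1 cobalt): cobalt=4
After 3 (gather 5 silk): cobalt=4 silk=5
After 4 (craft saddle): cobalt=1 saddle=1 silk=3
After 5 (gather 1 ivory): cobalt=1 ivory=1 saddle=1 silk=3
After 6 (consume 1 saddle): cobalt=1 ivory=1 silk=3
After 7 (gather 3 silk): cobalt=1 ivory=1 silk=6
After 8 (craft steel): cobalt=1 ivory=1 silk=2 steel=3
After 9 (gather 4 silk): cobalt=1 ivory=1 silk=6 steel=3
After 10 (craft steel): cobalt=1 ivory=1 silk=2 steel=6

Answer: no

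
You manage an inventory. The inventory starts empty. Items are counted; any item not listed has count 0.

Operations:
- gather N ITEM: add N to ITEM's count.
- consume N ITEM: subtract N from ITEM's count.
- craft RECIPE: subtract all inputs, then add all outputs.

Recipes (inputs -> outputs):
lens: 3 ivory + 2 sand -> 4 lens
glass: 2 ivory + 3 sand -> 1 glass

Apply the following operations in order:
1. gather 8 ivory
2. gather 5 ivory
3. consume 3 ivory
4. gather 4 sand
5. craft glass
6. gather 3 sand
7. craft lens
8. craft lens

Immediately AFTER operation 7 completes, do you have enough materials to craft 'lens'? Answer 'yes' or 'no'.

After 1 (gather 8 ivory): ivory=8
After 2 (gather 5 ivory): ivory=13
After 3 (consume 3 ivory): ivory=10
After 4 (gather 4 sand): ivory=10 sand=4
After 5 (craft glass): glass=1 ivory=8 sand=1
After 6 (gather 3 sand): glass=1 ivory=8 sand=4
After 7 (craft lens): glass=1 ivory=5 lens=4 sand=2

Answer: yes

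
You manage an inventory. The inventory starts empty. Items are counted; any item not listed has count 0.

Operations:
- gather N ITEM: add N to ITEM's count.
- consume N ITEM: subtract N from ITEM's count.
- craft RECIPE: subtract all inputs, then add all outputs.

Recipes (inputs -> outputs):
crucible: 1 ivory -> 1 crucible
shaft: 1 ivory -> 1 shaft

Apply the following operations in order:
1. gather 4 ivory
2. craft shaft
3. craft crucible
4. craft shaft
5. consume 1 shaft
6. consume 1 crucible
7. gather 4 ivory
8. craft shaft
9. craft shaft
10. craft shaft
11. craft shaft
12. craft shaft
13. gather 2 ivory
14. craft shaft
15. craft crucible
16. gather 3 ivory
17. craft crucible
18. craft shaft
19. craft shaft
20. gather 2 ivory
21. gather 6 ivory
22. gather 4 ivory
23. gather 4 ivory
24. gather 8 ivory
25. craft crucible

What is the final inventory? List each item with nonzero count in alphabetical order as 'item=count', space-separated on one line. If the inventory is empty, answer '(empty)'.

After 1 (gather 4 ivory): ivory=4
After 2 (craft shaft): ivory=3 shaft=1
After 3 (craft crucible): crucible=1 ivory=2 shaft=1
After 4 (craft shaft): crucible=1 ivory=1 shaft=2
After 5 (consume 1 shaft): crucible=1 ivory=1 shaft=1
After 6 (consume 1 crucible): ivory=1 shaft=1
After 7 (gather 4 ivory): ivory=5 shaft=1
After 8 (craft shaft): ivory=4 shaft=2
After 9 (craft shaft): ivory=3 shaft=3
After 10 (craft shaft): ivory=2 shaft=4
After 11 (craft shaft): ivory=1 shaft=5
After 12 (craft shaft): shaft=6
After 13 (gather 2 ivory): ivory=2 shaft=6
After 14 (craft shaft): ivory=1 shaft=7
After 15 (craft crucible): crucible=1 shaft=7
After 16 (gather 3 ivory): crucible=1 ivory=3 shaft=7
After 17 (craft crucible): crucible=2 ivory=2 shaft=7
After 18 (craft shaft): crucible=2 ivory=1 shaft=8
After 19 (craft shaft): crucible=2 shaft=9
After 20 (gather 2 ivory): crucible=2 ivory=2 shaft=9
After 21 (gather 6 ivory): crucible=2 ivory=8 shaft=9
After 22 (gather 4 ivory): crucible=2 ivory=12 shaft=9
After 23 (gather 4 ivory): crucible=2 ivory=16 shaft=9
After 24 (gather 8 ivory): crucible=2 ivory=24 shaft=9
After 25 (craft crucible): crucible=3 ivory=23 shaft=9

Answer: crucible=3 ivory=23 shaft=9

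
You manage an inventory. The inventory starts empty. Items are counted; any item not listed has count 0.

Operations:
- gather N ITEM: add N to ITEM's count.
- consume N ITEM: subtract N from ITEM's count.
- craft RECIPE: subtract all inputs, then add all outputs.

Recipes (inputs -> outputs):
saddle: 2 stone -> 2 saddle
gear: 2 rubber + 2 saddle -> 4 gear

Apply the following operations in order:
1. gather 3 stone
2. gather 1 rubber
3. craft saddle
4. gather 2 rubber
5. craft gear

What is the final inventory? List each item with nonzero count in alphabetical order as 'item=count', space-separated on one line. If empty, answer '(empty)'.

After 1 (gather 3 stone): stone=3
After 2 (gather 1 rubber): rubber=1 stone=3
After 3 (craft saddle): rubber=1 saddle=2 stone=1
After 4 (gather 2 rubber): rubber=3 saddle=2 stone=1
After 5 (craft gear): gear=4 rubber=1 stone=1

Answer: gear=4 rubber=1 stone=1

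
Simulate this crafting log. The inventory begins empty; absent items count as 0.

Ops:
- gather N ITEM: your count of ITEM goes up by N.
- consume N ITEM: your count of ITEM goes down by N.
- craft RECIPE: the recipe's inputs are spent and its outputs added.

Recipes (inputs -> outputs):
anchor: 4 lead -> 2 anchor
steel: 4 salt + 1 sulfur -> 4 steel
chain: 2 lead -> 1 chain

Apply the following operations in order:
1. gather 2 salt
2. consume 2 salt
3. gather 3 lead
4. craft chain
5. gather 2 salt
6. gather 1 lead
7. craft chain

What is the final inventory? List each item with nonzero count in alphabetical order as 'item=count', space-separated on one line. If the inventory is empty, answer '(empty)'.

Answer: chain=2 salt=2

Derivation:
After 1 (gather 2 salt): salt=2
After 2 (consume 2 salt): (empty)
After 3 (gather 3 lead): lead=3
After 4 (craft chain): chain=1 lead=1
After 5 (gather 2 salt): chain=1 lead=1 salt=2
After 6 (gather 1 lead): chain=1 lead=2 salt=2
After 7 (craft chain): chain=2 salt=2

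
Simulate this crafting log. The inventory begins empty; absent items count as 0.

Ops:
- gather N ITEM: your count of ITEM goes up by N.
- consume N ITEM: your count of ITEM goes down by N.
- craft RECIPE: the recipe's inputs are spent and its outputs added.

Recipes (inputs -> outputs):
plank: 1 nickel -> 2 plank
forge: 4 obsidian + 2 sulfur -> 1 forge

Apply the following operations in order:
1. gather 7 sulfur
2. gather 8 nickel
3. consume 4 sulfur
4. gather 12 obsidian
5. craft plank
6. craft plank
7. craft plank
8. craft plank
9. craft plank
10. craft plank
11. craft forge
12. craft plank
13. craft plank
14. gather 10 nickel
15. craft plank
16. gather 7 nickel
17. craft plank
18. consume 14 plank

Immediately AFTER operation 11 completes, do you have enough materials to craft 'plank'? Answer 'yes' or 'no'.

Answer: yes

Derivation:
After 1 (gather 7 sulfur): sulfur=7
After 2 (gather 8 nickel): nickel=8 sulfur=7
After 3 (consume 4 sulfur): nickel=8 sulfur=3
After 4 (gather 12 obsidian): nickel=8 obsidian=12 sulfur=3
After 5 (craft plank): nickel=7 obsidian=12 plank=2 sulfur=3
After 6 (craft plank): nickel=6 obsidian=12 plank=4 sulfur=3
After 7 (craft plank): nickel=5 obsidian=12 plank=6 sulfur=3
After 8 (craft plank): nickel=4 obsidian=12 plank=8 sulfur=3
After 9 (craft plank): nickel=3 obsidian=12 plank=10 sulfur=3
After 10 (craft plank): nickel=2 obsidian=12 plank=12 sulfur=3
After 11 (craft forge): forge=1 nickel=2 obsidian=8 plank=12 sulfur=1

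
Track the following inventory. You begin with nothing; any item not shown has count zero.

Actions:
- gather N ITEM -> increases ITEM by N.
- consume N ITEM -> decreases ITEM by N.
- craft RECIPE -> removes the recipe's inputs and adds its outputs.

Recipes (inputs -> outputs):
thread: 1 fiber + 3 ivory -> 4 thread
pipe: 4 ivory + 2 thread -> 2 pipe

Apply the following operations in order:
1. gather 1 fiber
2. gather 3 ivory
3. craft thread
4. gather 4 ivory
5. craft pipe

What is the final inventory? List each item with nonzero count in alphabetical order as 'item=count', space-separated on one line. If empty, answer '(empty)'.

After 1 (gather 1 fiber): fiber=1
After 2 (gather 3 ivory): fiber=1 ivory=3
After 3 (craft thread): thread=4
After 4 (gather 4 ivory): ivory=4 thread=4
After 5 (craft pipe): pipe=2 thread=2

Answer: pipe=2 thread=2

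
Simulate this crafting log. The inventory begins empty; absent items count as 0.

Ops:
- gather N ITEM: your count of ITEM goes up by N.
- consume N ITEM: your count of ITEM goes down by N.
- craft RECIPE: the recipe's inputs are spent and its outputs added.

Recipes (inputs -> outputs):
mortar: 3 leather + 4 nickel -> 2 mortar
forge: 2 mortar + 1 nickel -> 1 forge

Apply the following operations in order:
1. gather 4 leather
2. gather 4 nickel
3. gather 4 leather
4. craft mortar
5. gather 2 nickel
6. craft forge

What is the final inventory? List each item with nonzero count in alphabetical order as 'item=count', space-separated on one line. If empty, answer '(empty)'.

Answer: forge=1 leather=5 nickel=1

Derivation:
After 1 (gather 4 leather): leather=4
After 2 (gather 4 nickel): leather=4 nickel=4
After 3 (gather 4 leather): leather=8 nickel=4
After 4 (craft mortar): leather=5 mortar=2
After 5 (gather 2 nickel): leather=5 mortar=2 nickel=2
After 6 (craft forge): forge=1 leather=5 nickel=1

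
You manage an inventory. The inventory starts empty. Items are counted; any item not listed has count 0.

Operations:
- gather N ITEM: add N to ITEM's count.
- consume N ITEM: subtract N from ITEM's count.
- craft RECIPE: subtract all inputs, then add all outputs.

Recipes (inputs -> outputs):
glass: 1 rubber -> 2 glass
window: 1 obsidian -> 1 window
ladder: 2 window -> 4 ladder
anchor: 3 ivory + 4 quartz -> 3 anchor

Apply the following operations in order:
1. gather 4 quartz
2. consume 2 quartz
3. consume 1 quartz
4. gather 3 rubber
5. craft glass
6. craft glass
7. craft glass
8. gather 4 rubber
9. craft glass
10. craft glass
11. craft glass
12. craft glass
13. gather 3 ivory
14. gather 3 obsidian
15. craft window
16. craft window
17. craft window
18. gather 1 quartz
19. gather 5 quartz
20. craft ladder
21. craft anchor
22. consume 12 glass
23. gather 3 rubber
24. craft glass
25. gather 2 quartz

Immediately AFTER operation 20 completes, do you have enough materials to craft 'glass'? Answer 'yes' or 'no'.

After 1 (gather 4 quartz): quartz=4
After 2 (consume 2 quartz): quartz=2
After 3 (consume 1 quartz): quartz=1
After 4 (gather 3 rubber): quartz=1 rubber=3
After 5 (craft glass): glass=2 quartz=1 rubber=2
After 6 (craft glass): glass=4 quartz=1 rubber=1
After 7 (craft glass): glass=6 quartz=1
After 8 (gather 4 rubber): glass=6 quartz=1 rubber=4
After 9 (craft glass): glass=8 quartz=1 rubber=3
After 10 (craft glass): glass=10 quartz=1 rubber=2
After 11 (craft glass): glass=12 quartz=1 rubber=1
After 12 (craft glass): glass=14 quartz=1
After 13 (gather 3 ivory): glass=14 ivory=3 quartz=1
After 14 (gather 3 obsidian): glass=14 ivory=3 obsidian=3 quartz=1
After 15 (craft window): glass=14 ivory=3 obsidian=2 quartz=1 window=1
After 16 (craft window): glass=14 ivory=3 obsidian=1 quartz=1 window=2
After 17 (craft window): glass=14 ivory=3 quartz=1 window=3
After 18 (gather 1 quartz): glass=14 ivory=3 quartz=2 window=3
After 19 (gather 5 quartz): glass=14 ivory=3 quartz=7 window=3
After 20 (craft ladder): glass=14 ivory=3 ladder=4 quartz=7 window=1

Answer: no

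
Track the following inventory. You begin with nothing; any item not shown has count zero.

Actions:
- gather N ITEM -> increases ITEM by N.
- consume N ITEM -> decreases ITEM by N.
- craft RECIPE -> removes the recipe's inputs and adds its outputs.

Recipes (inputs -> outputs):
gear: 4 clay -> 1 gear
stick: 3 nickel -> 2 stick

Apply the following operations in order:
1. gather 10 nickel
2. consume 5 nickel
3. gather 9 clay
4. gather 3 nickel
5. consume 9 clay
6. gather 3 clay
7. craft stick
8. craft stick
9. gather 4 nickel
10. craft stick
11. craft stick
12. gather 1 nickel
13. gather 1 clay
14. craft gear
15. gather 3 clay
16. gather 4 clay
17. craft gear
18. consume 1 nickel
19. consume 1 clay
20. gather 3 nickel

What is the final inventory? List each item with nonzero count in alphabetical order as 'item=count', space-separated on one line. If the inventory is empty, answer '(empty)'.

Answer: clay=2 gear=2 nickel=3 stick=8

Derivation:
After 1 (gather 10 nickel): nickel=10
After 2 (consume 5 nickel): nickel=5
After 3 (gather 9 clay): clay=9 nickel=5
After 4 (gather 3 nickel): clay=9 nickel=8
After 5 (consume 9 clay): nickel=8
After 6 (gather 3 clay): clay=3 nickel=8
After 7 (craft stick): clay=3 nickel=5 stick=2
After 8 (craft stick): clay=3 nickel=2 stick=4
After 9 (gather 4 nickel): clay=3 nickel=6 stick=4
After 10 (craft stick): clay=3 nickel=3 stick=6
After 11 (craft stick): clay=3 stick=8
After 12 (gather 1 nickel): clay=3 nickel=1 stick=8
After 13 (gather 1 clay): clay=4 nickel=1 stick=8
After 14 (craft gear): gear=1 nickel=1 stick=8
After 15 (gather 3 clay): clay=3 gear=1 nickel=1 stick=8
After 16 (gather 4 clay): clay=7 gear=1 nickel=1 stick=8
After 17 (craft gear): clay=3 gear=2 nickel=1 stick=8
After 18 (consume 1 nickel): clay=3 gear=2 stick=8
After 19 (consume 1 clay): clay=2 gear=2 stick=8
After 20 (gather 3 nickel): clay=2 gear=2 nickel=3 stick=8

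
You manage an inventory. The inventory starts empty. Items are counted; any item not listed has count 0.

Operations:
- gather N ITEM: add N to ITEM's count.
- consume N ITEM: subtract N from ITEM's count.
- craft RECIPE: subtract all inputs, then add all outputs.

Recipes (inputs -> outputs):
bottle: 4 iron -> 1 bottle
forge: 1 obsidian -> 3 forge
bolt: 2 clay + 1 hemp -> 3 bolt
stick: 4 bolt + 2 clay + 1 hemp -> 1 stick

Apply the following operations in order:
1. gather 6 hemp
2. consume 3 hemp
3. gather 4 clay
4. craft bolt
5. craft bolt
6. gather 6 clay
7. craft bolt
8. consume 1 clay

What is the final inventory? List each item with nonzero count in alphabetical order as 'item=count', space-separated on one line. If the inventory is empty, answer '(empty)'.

Answer: bolt=9 clay=3

Derivation:
After 1 (gather 6 hemp): hemp=6
After 2 (consume 3 hemp): hemp=3
After 3 (gather 4 clay): clay=4 hemp=3
After 4 (craft bolt): bolt=3 clay=2 hemp=2
After 5 (craft bolt): bolt=6 hemp=1
After 6 (gather 6 clay): bolt=6 clay=6 hemp=1
After 7 (craft bolt): bolt=9 clay=4
After 8 (consume 1 clay): bolt=9 clay=3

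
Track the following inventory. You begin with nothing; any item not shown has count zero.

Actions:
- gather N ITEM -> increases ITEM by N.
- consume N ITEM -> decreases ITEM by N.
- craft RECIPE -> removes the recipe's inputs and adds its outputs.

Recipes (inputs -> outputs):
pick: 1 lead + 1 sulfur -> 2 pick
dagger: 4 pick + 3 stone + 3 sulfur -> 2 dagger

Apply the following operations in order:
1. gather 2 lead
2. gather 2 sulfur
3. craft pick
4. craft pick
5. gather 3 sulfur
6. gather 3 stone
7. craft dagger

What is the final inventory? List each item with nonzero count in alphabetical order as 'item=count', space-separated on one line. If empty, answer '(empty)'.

After 1 (gather 2 lead): lead=2
After 2 (gather 2 sulfur): lead=2 sulfur=2
After 3 (craft pick): lead=1 pick=2 sulfur=1
After 4 (craft pick): pick=4
After 5 (gather 3 sulfur): pick=4 sulfur=3
After 6 (gather 3 stone): pick=4 stone=3 sulfur=3
After 7 (craft dagger): dagger=2

Answer: dagger=2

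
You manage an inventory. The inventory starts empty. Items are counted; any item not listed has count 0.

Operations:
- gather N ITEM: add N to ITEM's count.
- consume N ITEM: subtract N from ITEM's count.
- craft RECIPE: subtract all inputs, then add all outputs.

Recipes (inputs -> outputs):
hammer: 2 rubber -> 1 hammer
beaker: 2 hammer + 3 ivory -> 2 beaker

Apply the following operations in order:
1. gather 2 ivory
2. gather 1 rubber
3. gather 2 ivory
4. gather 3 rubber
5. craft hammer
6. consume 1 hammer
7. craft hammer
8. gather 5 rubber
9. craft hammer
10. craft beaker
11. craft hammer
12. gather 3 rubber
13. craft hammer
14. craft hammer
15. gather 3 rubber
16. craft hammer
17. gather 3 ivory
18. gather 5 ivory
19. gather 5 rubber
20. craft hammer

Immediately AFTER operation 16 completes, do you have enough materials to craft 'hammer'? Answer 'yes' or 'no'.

Answer: no

Derivation:
After 1 (gather 2 ivory): ivory=2
After 2 (gather 1 rubber): ivory=2 rubber=1
After 3 (gather 2 ivory): ivory=4 rubber=1
After 4 (gather 3 rubber): ivory=4 rubber=4
After 5 (craft hammer): hammer=1 ivory=4 rubber=2
After 6 (consume 1 hammer): ivory=4 rubber=2
After 7 (craft hammer): hammer=1 ivory=4
After 8 (gather 5 rubber): hammer=1 ivory=4 rubber=5
After 9 (craft hammer): hammer=2 ivory=4 rubber=3
After 10 (craft beaker): beaker=2 ivory=1 rubber=3
After 11 (craft hammer): beaker=2 hammer=1 ivory=1 rubber=1
After 12 (gather 3 rubber): beaker=2 hammer=1 ivory=1 rubber=4
After 13 (craft hammer): beaker=2 hammer=2 ivory=1 rubber=2
After 14 (craft hammer): beaker=2 hammer=3 ivory=1
After 15 (gather 3 rubber): beaker=2 hammer=3 ivory=1 rubber=3
After 16 (craft hammer): beaker=2 hammer=4 ivory=1 rubber=1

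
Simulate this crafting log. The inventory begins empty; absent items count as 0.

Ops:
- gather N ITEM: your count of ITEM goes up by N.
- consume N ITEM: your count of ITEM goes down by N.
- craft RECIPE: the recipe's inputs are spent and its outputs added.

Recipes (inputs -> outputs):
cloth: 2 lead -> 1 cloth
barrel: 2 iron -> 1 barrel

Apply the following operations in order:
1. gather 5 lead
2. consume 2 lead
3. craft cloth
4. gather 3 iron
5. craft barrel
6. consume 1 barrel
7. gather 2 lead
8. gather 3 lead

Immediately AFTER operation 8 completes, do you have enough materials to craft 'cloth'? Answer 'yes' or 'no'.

After 1 (gather 5 lead): lead=5
After 2 (consume 2 lead): lead=3
After 3 (craft cloth): cloth=1 lead=1
After 4 (gather 3 iron): cloth=1 iron=3 lead=1
After 5 (craft barrel): barrel=1 cloth=1 iron=1 lead=1
After 6 (consume 1 barrel): cloth=1 iron=1 lead=1
After 7 (gather 2 lead): cloth=1 iron=1 lead=3
After 8 (gather 3 lead): cloth=1 iron=1 lead=6

Answer: yes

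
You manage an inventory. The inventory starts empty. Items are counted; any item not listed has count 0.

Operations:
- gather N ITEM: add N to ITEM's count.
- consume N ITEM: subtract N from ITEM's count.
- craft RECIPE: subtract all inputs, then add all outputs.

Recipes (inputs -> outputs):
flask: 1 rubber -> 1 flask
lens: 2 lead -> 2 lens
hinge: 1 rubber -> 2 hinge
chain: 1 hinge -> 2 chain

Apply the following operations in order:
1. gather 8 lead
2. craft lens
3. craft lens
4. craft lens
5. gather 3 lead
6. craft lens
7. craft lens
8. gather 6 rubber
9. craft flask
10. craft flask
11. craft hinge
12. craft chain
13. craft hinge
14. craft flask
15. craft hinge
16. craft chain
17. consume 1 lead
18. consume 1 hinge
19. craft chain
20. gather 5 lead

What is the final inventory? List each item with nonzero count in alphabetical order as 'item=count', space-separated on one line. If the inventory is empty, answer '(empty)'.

Answer: chain=6 flask=3 hinge=2 lead=5 lens=10

Derivation:
After 1 (gather 8 lead): lead=8
After 2 (craft lens): lead=6 lens=2
After 3 (craft lens): lead=4 lens=4
After 4 (craft lens): lead=2 lens=6
After 5 (gather 3 lead): lead=5 lens=6
After 6 (craft lens): lead=3 lens=8
After 7 (craft lens): lead=1 lens=10
After 8 (gather 6 rubber): lead=1 lens=10 rubber=6
After 9 (craft flask): flask=1 lead=1 lens=10 rubber=5
After 10 (craft flask): flask=2 lead=1 lens=10 rubber=4
After 11 (craft hinge): flask=2 hinge=2 lead=1 lens=10 rubber=3
After 12 (craft chain): chain=2 flask=2 hinge=1 lead=1 lens=10 rubber=3
After 13 (craft hinge): chain=2 flask=2 hinge=3 lead=1 lens=10 rubber=2
After 14 (craft flask): chain=2 flask=3 hinge=3 lead=1 lens=10 rubber=1
After 15 (craft hinge): chain=2 flask=3 hinge=5 lead=1 lens=10
After 16 (craft chain): chain=4 flask=3 hinge=4 lead=1 lens=10
After 17 (consume 1 lead): chain=4 flask=3 hinge=4 lens=10
After 18 (consume 1 hinge): chain=4 flask=3 hinge=3 lens=10
After 19 (craft chain): chain=6 flask=3 hinge=2 lens=10
After 20 (gather 5 lead): chain=6 flask=3 hinge=2 lead=5 lens=10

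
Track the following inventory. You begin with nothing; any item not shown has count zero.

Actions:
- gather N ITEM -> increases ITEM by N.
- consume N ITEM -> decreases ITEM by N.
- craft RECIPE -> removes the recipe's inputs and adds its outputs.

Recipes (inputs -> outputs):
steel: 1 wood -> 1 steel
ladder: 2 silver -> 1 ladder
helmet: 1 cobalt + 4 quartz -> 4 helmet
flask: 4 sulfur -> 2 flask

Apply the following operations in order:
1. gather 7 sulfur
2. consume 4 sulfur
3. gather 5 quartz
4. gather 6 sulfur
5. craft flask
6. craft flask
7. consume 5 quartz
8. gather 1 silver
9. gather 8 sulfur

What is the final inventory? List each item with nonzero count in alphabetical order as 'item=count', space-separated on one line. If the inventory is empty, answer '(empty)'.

After 1 (gather 7 sulfur): sulfur=7
After 2 (consume 4 sulfur): sulfur=3
After 3 (gather 5 quartz): quartz=5 sulfur=3
After 4 (gather 6 sulfur): quartz=5 sulfur=9
After 5 (craft flask): flask=2 quartz=5 sulfur=5
After 6 (craft flask): flask=4 quartz=5 sulfur=1
After 7 (consume 5 quartz): flask=4 sulfur=1
After 8 (gather 1 silver): flask=4 silver=1 sulfur=1
After 9 (gather 8 sulfur): flask=4 silver=1 sulfur=9

Answer: flask=4 silver=1 sulfur=9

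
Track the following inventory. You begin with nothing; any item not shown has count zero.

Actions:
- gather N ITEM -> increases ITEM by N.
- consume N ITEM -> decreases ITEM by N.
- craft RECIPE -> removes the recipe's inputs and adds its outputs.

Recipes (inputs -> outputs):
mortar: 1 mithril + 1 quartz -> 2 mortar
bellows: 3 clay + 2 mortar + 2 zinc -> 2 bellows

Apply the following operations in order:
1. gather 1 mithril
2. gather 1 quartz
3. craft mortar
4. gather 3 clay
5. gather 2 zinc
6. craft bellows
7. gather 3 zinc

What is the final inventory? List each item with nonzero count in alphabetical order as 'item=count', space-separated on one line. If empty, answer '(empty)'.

After 1 (gather 1 mithril): mithril=1
After 2 (gather 1 quartz): mithril=1 quartz=1
After 3 (craft mortar): mortar=2
After 4 (gather 3 clay): clay=3 mortar=2
After 5 (gather 2 zinc): clay=3 mortar=2 zinc=2
After 6 (craft bellows): bellows=2
After 7 (gather 3 zinc): bellows=2 zinc=3

Answer: bellows=2 zinc=3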